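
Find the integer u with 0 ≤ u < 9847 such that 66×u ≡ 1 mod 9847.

746

9847 = 149*66 + 13
66 = 5*13 + 1
13 = 13*1 + 0
gcd(66, 9847) = 1, so the inverse exists.
Bézout: 1 = −5*9847 + 746*66.
So 66⁻¹ ≡ 746 (mod 9847).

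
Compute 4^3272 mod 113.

3272 in binary is 110011001000, i.e. 3272 = 2048 + 1024 + 128 + 64 + 8.
4^1 ≡ 4 (mod 113)
4^2 ≡ 4^2 = 16 (mod 113)
4^4 ≡ 16^2 = 256 ≡ 30 (mod 113)
4^8 ≡ 30^2 = 900 ≡ 109 (mod 113)
4^16 ≡ 109^2 = 11881 ≡ 16 (mod 113)
4^32 ≡ 16^2 = 256 ≡ 30 (mod 113)
4^64 ≡ 30^2 = 900 ≡ 109 (mod 113)
4^128 ≡ 109^2 = 11881 ≡ 16 (mod 113)
4^256 ≡ 16^2 = 256 ≡ 30 (mod 113)
4^512 ≡ 30^2 = 900 ≡ 109 (mod 113)
4^1024 ≡ 109^2 = 11881 ≡ 16 (mod 113)
4^2048 ≡ 16^2 = 256 ≡ 30 (mod 113)
4^3272 = 4^2048 · 4^1024 · 4^128 · 4^64 · 4^8 ≡ 30 · 16 · 16 · 109 · 109 (mod 113).
Accumulate the product:
30 · 16 = 480 ≡ 28
28 · 16 = 448 ≡ 109
109 · 109 = 11881 ≡ 16
16 · 109 = 1744 ≡ 49

49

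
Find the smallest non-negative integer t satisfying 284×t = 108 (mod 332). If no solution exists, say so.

gcd(284, 332) = 4, and 4 | 108, so solutions exist.
Divide through by 4: 71×t = 27 (mod 83).
71⁻¹ ≡ 76 (mod 83).
t ≡ 76×27 ≡ 60 (mod 83).
The smallest non-negative solution is t = 60.

60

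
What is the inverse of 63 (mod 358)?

358 = 5×63 + 43
63 = 1×43 + 20
43 = 2×20 + 3
20 = 6×3 + 2
3 = 1×2 + 1
2 = 2×1 + 0
gcd(63, 358) = 1, so the inverse exists.
Back-substitute for 1:
1 = 1×3 − 1×2
  = −1×20 + 7×3
  = 7×43 − 15×20
  = −15×63 + 22×43
  = 22×358 − 125×63
So 63⁻¹ ≡ −125 ≡ 233 (mod 358).

233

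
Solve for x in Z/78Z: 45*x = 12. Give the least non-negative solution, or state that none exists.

2

gcd(45, 78) = 3, and 3 | 12, so solutions exist.
Divide through by 3: 15*x ≡ 4 mod 26.
15⁻¹ ≡ 7 (mod 26).
x ≡ 7*4 ≡ 2 (mod 26).
The smallest non-negative solution is x = 2.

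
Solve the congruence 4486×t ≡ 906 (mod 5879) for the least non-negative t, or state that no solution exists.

gcd(4486, 5879) = 1, so a unique solution mod 5879 exists.
4486⁻¹ ≡ 1532 (mod 5879).
t ≡ 1532×906 ≡ 548 (mod 5879).

548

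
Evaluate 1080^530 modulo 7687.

7455

By square-and-multiply:
530 in binary is 1000010010, i.e. 530 = 512 + 16 + 2.
1080^1 ≡ 1080 (mod 7687)
1080^2 ≡ 1080^2 = 1166400 ≡ 5663 (mod 7687)
1080^4 ≡ 5663^2 = 32069569 ≡ 7092 (mod 7687)
1080^8 ≡ 7092^2 = 50296464 ≡ 423 (mod 7687)
1080^16 ≡ 423^2 = 178929 ≡ 2128 (mod 7687)
1080^32 ≡ 2128^2 = 4528384 ≡ 741 (mod 7687)
1080^64 ≡ 741^2 = 549081 ≡ 3304 (mod 7687)
1080^128 ≡ 3304^2 = 10916416 ≡ 876 (mod 7687)
1080^256 ≡ 876^2 = 767376 ≡ 6363 (mod 7687)
1080^512 ≡ 6363^2 = 40487769 ≡ 340 (mod 7687)
1080^530 = 1080^512 · 1080^16 · 1080^2 ≡ 340 · 2128 · 5663 (mod 7687).
Accumulate the product:
340 · 2128 = 723520 ≡ 942
942 · 5663 = 5334546 ≡ 7455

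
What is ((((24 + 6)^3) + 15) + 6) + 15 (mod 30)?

6

24 + 6 = 30 ≡ 0 (mod 30)
(0)^3 ≡ 0 (mod 30)
0 + 15 = 15
15 + 6 = 21
21 + 15 = 36 ≡ 6 (mod 30)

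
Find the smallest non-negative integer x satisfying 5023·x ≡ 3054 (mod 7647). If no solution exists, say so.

3222

gcd(5023, 7647) = 1, so a unique solution mod 7647 exists.
5023⁻¹ ≡ 2515 (mod 7647).
x ≡ 2515·3054 ≡ 3222 (mod 7647).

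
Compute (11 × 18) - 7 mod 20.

11

11 × 18 = 198 ≡ 18 (mod 20)
18 - 7 = 11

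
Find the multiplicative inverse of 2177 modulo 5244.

2021

Run the extended Euclidean algorithm:
5244 = 2·2177 + 890
2177 = 2·890 + 397
890 = 2·397 + 96
397 = 4·96 + 13
96 = 7·13 + 5
13 = 2·5 + 3
5 = 1·3 + 2
3 = 1·2 + 1
2 = 2·1 + 0
gcd(2177, 5244) = 1, so the inverse exists.
Back-substitute for 1:
1 = 1·3 − 1·2
  = −1·5 + 2·3
  = 2·13 − 5·5
  = −5·96 + 37·13
  = 37·397 − 153·96
  = −153·890 + 343·397
  = 343·2177 − 839·890
  = −839·5244 + 2021·2177
So 2177⁻¹ ≡ 2021 (mod 5244).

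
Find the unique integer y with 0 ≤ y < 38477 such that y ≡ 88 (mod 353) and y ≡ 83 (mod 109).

1500

353⁻¹ mod 109: 353·21 ≡ 1 (mod 109), so 353⁻¹ ≡ 21.
y = 88 + 353·((83 − 88)·21 mod 109) = 88 + 353·4 = 1500.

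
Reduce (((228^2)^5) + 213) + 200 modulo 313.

(228)^2 ≡ 26 (mod 313)
(26)^5 ≡ 209 (mod 313)
209 + 213 = 422 ≡ 109 (mod 313)
109 + 200 = 309

309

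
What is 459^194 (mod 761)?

306

By square-and-multiply:
194 in binary is 11000010, i.e. 194 = 128 + 64 + 2.
459^1 ≡ 459 (mod 761)
459^2 ≡ 459^2 = 210681 ≡ 645 (mod 761)
459^4 ≡ 645^2 = 416025 ≡ 519 (mod 761)
459^8 ≡ 519^2 = 269361 ≡ 728 (mod 761)
459^16 ≡ 728^2 = 529984 ≡ 328 (mod 761)
459^32 ≡ 328^2 = 107584 ≡ 283 (mod 761)
459^64 ≡ 283^2 = 80089 ≡ 184 (mod 761)
459^128 ≡ 184^2 = 33856 ≡ 372 (mod 761)
459^194 = 459^128 * 459^64 * 459^2 ≡ 372 * 184 * 645 (mod 761).
Accumulate the product:
372 * 184 = 68448 ≡ 719
719 * 645 = 463755 ≡ 306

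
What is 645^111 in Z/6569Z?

3412

111 in binary is 1101111, i.e. 111 = 64 + 32 + 8 + 4 + 2 + 1.
645^1 ≡ 645 (mod 6569)
645^2 ≡ 645^2 = 416025 ≡ 2178 (mod 6569)
645^4 ≡ 2178^2 = 4743684 ≡ 866 (mod 6569)
645^8 ≡ 866^2 = 749956 ≡ 1090 (mod 6569)
645^16 ≡ 1090^2 = 1188100 ≡ 5680 (mod 6569)
645^32 ≡ 5680^2 = 32262400 ≡ 2041 (mod 6569)
645^64 ≡ 2041^2 = 4165681 ≡ 935 (mod 6569)
645^111 = 645^64 × 645^32 × 645^8 × 645^4 × 645^2 × 645^1 ≡ 935 × 2041 × 1090 × 866 × 2178 × 645 (mod 6569).
Accumulate the product:
935 × 2041 = 1908335 ≡ 3325
3325 × 1090 = 3624250 ≡ 4731
4731 × 866 = 4097046 ≡ 4559
4559 × 2178 = 9929502 ≡ 3743
3743 × 645 = 2414235 ≡ 3412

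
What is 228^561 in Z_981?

228^1 ≡ 228 (mod 981)
228^2 ≡ 228^2 = 51984 ≡ 972 (mod 981)
228^4 ≡ 972^2 = 944784 ≡ 81 (mod 981)
228^8 ≡ 81^2 = 6561 ≡ 675 (mod 981)
228^16 ≡ 675^2 = 455625 ≡ 441 (mod 981)
228^32 ≡ 441^2 = 194481 ≡ 243 (mod 981)
228^64 ≡ 243^2 = 59049 ≡ 189 (mod 981)
228^128 ≡ 189^2 = 35721 ≡ 405 (mod 981)
228^256 ≡ 405^2 = 164025 ≡ 198 (mod 981)
228^512 ≡ 198^2 = 39204 ≡ 945 (mod 981)
228^561 = 228^512 · 228^32 · 228^16 · 228^1 ≡ 945 · 243 · 441 · 228 (mod 981).
Accumulate the product:
945 · 243 = 229635 ≡ 81
81 · 441 = 35721 ≡ 405
405 · 228 = 92340 ≡ 126

126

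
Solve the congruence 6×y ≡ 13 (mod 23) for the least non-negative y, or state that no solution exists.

6

gcd(6, 23) = 1, so a unique solution mod 23 exists.
6⁻¹ ≡ 4 (mod 23).
y ≡ 4×13 ≡ 6 (mod 23).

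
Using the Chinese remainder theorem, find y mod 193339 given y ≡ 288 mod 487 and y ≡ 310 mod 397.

487⁻¹ mod 397: 487×75 ≡ 1 (mod 397), so 487⁻¹ ≡ 75.
y = 288 + 487×((310 − 288)×75 mod 397) = 288 + 487×62 = 30482.
Check: 30482 mod 487 = 288, 30482 mod 397 = 310. ✓

30482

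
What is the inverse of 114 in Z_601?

58

601 = 5·114 + 31
114 = 3·31 + 21
31 = 1·21 + 10
21 = 2·10 + 1
10 = 10·1 + 0
gcd(114, 601) = 1, so the inverse exists.
Bézout: 1 = −11·601 + 58·114.
So 114⁻¹ ≡ 58 (mod 601).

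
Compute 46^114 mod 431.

150

Compute successive squares:
114 in binary is 1110010, i.e. 114 = 64 + 32 + 16 + 2.
46^1 ≡ 46 (mod 431)
46^2 ≡ 46^2 = 2116 ≡ 392 (mod 431)
46^4 ≡ 392^2 = 153664 ≡ 228 (mod 431)
46^8 ≡ 228^2 = 51984 ≡ 264 (mod 431)
46^16 ≡ 264^2 = 69696 ≡ 305 (mod 431)
46^32 ≡ 305^2 = 93025 ≡ 360 (mod 431)
46^64 ≡ 360^2 = 129600 ≡ 300 (mod 431)
46^114 = 46^64 * 46^32 * 46^16 * 46^2 ≡ 300 * 360 * 305 * 392 (mod 431).
Accumulate the product:
300 * 360 = 108000 ≡ 250
250 * 305 = 76250 ≡ 394
394 * 392 = 154448 ≡ 150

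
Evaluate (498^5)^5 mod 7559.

5083

(498)^5 ≡ 1264 (mod 7559)
(1264)^5 ≡ 5083 (mod 7559)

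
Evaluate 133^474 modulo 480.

By square-and-multiply:
133^1 ≡ 133 (mod 480)
133^2 ≡ 133^2 = 17689 ≡ 409 (mod 480)
133^4 ≡ 409^2 = 167281 ≡ 241 (mod 480)
133^8 ≡ 241^2 = 58081 ≡ 1 (mod 480)
133^16 ≡ 1^2 = 1 (mod 480)
133^32 ≡ 1^2 = 1 (mod 480)
133^64 ≡ 1^2 = 1 (mod 480)
133^128 ≡ 1^2 = 1 (mod 480)
133^256 ≡ 1^2 = 1 (mod 480)
133^474 = 133^256 × 133^128 × 133^64 × 133^16 × 133^8 × 133^2 ≡ 1 × 1 × 1 × 1 × 1 × 409 (mod 480).
Accumulate the product:
1 × 1 = 1
1 × 1 = 1
1 × 1 = 1
1 × 1 = 1
1 × 409 = 409

409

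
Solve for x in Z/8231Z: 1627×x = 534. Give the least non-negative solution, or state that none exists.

gcd(1627, 8231) = 1, so a unique solution mod 8231 exists.
1627⁻¹ ≡ 1629 (mod 8231).
x ≡ 1629×534 ≡ 5631 (mod 8231).

5631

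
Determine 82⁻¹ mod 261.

By the extended Euclidean algorithm:
261 = 3·82 + 15
82 = 5·15 + 7
15 = 2·7 + 1
7 = 7·1 + 0
gcd(82, 261) = 1, so the inverse exists.
Back-substitute for 1:
1 = 1·15 − 2·7
  = −2·82 + 11·15
  = 11·261 − 35·82
So 82⁻¹ ≡ −35 ≡ 226 (mod 261).

226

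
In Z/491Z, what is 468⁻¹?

491 = 1*468 + 23
468 = 20*23 + 8
23 = 2*8 + 7
8 = 1*7 + 1
7 = 7*1 + 0
gcd(468, 491) = 1, so the inverse exists.
Bézout: 1 = −61*491 + 64*468.
So 468⁻¹ ≡ 64 (mod 491).

64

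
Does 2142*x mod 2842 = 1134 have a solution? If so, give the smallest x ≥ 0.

108

gcd(2142, 2842) = 14, and 14 | 1134, so solutions exist.
Divide through by 14: 153*x = 81 (mod 203).
153⁻¹ ≡ 69 (mod 203).
x ≡ 69*81 ≡ 108 (mod 203).
The smallest non-negative solution is x = 108.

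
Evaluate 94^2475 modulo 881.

796

2475 in binary is 100110101011, i.e. 2475 = 2048 + 256 + 128 + 32 + 8 + 2 + 1.
94^1 ≡ 94 (mod 881)
94^2 ≡ 94^2 = 8836 ≡ 26 (mod 881)
94^4 ≡ 26^2 = 676 (mod 881)
94^8 ≡ 676^2 = 456976 ≡ 618 (mod 881)
94^16 ≡ 618^2 = 381924 ≡ 451 (mod 881)
94^32 ≡ 451^2 = 203401 ≡ 771 (mod 881)
94^64 ≡ 771^2 = 594441 ≡ 647 (mod 881)
94^128 ≡ 647^2 = 418609 ≡ 134 (mod 881)
94^256 ≡ 134^2 = 17956 ≡ 336 (mod 881)
94^512 ≡ 336^2 = 112896 ≡ 128 (mod 881)
94^1024 ≡ 128^2 = 16384 ≡ 526 (mod 881)
94^2048 ≡ 526^2 = 276676 ≡ 42 (mod 881)
94^2475 = 94^2048 · 94^256 · 94^128 · 94^32 · 94^8 · 94^2 · 94^1 ≡ 42 · 336 · 134 · 771 · 618 · 26 · 94 (mod 881).
Accumulate the product:
42 · 336 = 14112 ≡ 16
16 · 134 = 2144 ≡ 382
382 · 771 = 294522 ≡ 268
268 · 618 = 165624 ≡ 877
877 · 26 = 22802 ≡ 777
777 · 94 = 73038 ≡ 796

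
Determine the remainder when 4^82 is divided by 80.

Using repeated squaring:
82 in binary is 1010010, i.e. 82 = 64 + 16 + 2.
4^1 ≡ 4 (mod 80)
4^2 ≡ 4^2 = 16 (mod 80)
4^4 ≡ 16^2 = 256 ≡ 16 (mod 80)
4^8 ≡ 16^2 = 256 ≡ 16 (mod 80)
4^16 ≡ 16^2 = 256 ≡ 16 (mod 80)
4^32 ≡ 16^2 = 256 ≡ 16 (mod 80)
4^64 ≡ 16^2 = 256 ≡ 16 (mod 80)
4^82 = 4^64 * 4^16 * 4^2 ≡ 16 * 16 * 16 (mod 80).
Accumulate the product:
16 * 16 = 256 ≡ 16
16 * 16 = 256 ≡ 16

16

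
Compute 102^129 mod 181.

29

129 in binary is 10000001, i.e. 129 = 128 + 1.
102^1 ≡ 102 (mod 181)
102^2 ≡ 102^2 = 10404 ≡ 87 (mod 181)
102^4 ≡ 87^2 = 7569 ≡ 148 (mod 181)
102^8 ≡ 148^2 = 21904 ≡ 3 (mod 181)
102^16 ≡ 3^2 = 9 (mod 181)
102^32 ≡ 9^2 = 81 (mod 181)
102^64 ≡ 81^2 = 6561 ≡ 45 (mod 181)
102^128 ≡ 45^2 = 2025 ≡ 34 (mod 181)
102^129 = 102^128 * 102^1 ≡ 34 * 102 (mod 181).
34 * 102 = 3468 ≡ 29 (mod 181).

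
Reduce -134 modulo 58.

40

-134 = -3·58 + 40, so -134 ≡ 40 (mod 58).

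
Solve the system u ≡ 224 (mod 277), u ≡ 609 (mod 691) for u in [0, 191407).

277⁻¹ mod 691: 277*232 ≡ 1 (mod 691), so 277⁻¹ ≡ 232.
u = 224 + 277*((609 − 224)*232 mod 691) = 224 + 277*181 = 50361.
Check: 50361 mod 277 = 224, 50361 mod 691 = 609. ✓

50361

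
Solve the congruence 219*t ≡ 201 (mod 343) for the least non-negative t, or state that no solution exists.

62

gcd(219, 343) = 1, so a unique solution mod 343 exists.
219⁻¹ ≡ 130 (mod 343).
t ≡ 130*201 ≡ 62 (mod 343).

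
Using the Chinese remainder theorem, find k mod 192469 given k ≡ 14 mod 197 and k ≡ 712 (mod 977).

37838

197⁻¹ mod 977: 197*367 ≡ 1 (mod 977), so 197⁻¹ ≡ 367.
k = 14 + 197*((712 − 14)*367 mod 977) = 14 + 197*192 = 37838.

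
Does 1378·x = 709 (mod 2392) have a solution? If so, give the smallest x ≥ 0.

no solution

gcd(1378, 2392) = 26, and 26 does not divide 709.
So the congruence has no solution.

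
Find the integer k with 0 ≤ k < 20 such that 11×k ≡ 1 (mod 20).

By the extended Euclidean algorithm:
20 = 1·11 + 9
11 = 1·9 + 2
9 = 4·2 + 1
2 = 2·1 + 0
gcd(11, 20) = 1, so the inverse exists.
Back-substitute for 1:
1 = 1·9 − 4·2
  = −4·11 + 5·9
  = 5·20 − 9·11
So 11⁻¹ ≡ −9 ≡ 11 (mod 20).

11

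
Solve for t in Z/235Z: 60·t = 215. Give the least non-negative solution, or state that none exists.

gcd(60, 235) = 5, and 5 | 215, so solutions exist.
Divide through by 5: 12·t mod 47 = 43.
12⁻¹ ≡ 4 (mod 47).
t ≡ 4·43 ≡ 31 (mod 47).
The smallest non-negative solution is t = 31.

31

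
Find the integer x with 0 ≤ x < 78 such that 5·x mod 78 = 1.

47

78 = 15·5 + 3
5 = 1·3 + 2
3 = 1·2 + 1
2 = 2·1 + 0
gcd(5, 78) = 1, so the inverse exists.
Bézout: 1 = 2·78 − 31·5.
So 5⁻¹ ≡ −31 ≡ 47 (mod 78).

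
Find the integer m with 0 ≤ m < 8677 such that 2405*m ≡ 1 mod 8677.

4932

Run the extended Euclidean algorithm:
8677 = 3·2405 + 1462
2405 = 1·1462 + 943
1462 = 1·943 + 519
943 = 1·519 + 424
519 = 1·424 + 95
424 = 4·95 + 44
95 = 2·44 + 7
44 = 6·7 + 2
7 = 3·2 + 1
2 = 2·1 + 0
gcd(2405, 8677) = 1, so the inverse exists.
Back-substitute for 1:
1 = 1·7 − 3·2
  = −3·44 + 19·7
  = 19·95 − 41·44
  = −41·424 + 183·95
  = 183·519 − 224·424
  = −224·943 + 407·519
  = 407·1462 − 631·943
  = −631·2405 + 1038·1462
  = 1038·8677 − 3745·2405
So 2405⁻¹ ≡ −3745 ≡ 4932 (mod 8677).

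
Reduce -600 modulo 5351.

-600 = -1*5351 + 4751, so -600 ≡ 4751 (mod 5351).

4751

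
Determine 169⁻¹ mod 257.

By the extended Euclidean algorithm:
257 = 1·169 + 88
169 = 1·88 + 81
88 = 1·81 + 7
81 = 11·7 + 4
7 = 1·4 + 3
4 = 1·3 + 1
3 = 3·1 + 0
gcd(169, 257) = 1, so the inverse exists.
Bézout: 1 = −48·257 + 73·169.
So 169⁻¹ ≡ 73 (mod 257).

73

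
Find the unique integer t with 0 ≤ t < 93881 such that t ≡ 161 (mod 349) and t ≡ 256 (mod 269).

349⁻¹ mod 269: 349×37 ≡ 1 (mod 269), so 349⁻¹ ≡ 37.
t = 161 + 349×((256 − 161)×37 mod 269) = 161 + 349×18 = 6443.

6443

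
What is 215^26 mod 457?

241

By square-and-multiply:
26 in binary is 11010, i.e. 26 = 16 + 8 + 2.
215^1 ≡ 215 (mod 457)
215^2 ≡ 215^2 = 46225 ≡ 68 (mod 457)
215^4 ≡ 68^2 = 4624 ≡ 54 (mod 457)
215^8 ≡ 54^2 = 2916 ≡ 174 (mod 457)
215^16 ≡ 174^2 = 30276 ≡ 114 (mod 457)
215^26 = 215^16 * 215^8 * 215^2 ≡ 114 * 174 * 68 (mod 457).
Accumulate the product:
114 * 174 = 19836 ≡ 185
185 * 68 = 12580 ≡ 241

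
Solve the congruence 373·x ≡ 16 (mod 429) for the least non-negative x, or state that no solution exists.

gcd(373, 429) = 1, so a unique solution mod 429 exists.
373⁻¹ ≡ 406 (mod 429).
x ≡ 406·16 ≡ 61 (mod 429).

61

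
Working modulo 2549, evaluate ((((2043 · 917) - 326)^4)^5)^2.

2043 · 917 = 1873431 ≡ 2465 (mod 2549)
2465 - 326 = 2139
(2139)^4 ≡ 113 (mod 2549)
(113)^5 ≡ 1363 (mod 2549)
(1363)^2 ≡ 2097 (mod 2549)

2097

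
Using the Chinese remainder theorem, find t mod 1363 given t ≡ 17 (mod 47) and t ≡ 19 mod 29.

628

47⁻¹ mod 29: 47*21 ≡ 1 (mod 29), so 47⁻¹ ≡ 21.
t = 17 + 47*((19 − 17)*21 mod 29) = 17 + 47*13 = 628.
Check: 628 mod 47 = 17, 628 mod 29 = 19. ✓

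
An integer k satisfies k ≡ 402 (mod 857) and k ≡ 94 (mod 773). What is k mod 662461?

857⁻¹ mod 773: 857*727 ≡ 1 (mod 773), so 857⁻¹ ≡ 727.
k = 402 + 857*((94 − 402)*727 mod 773) = 402 + 857*254 = 218080.
Check: 218080 mod 857 = 402, 218080 mod 773 = 94. ✓

218080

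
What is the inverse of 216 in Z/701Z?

529

Run the extended Euclidean algorithm:
701 = 3·216 + 53
216 = 4·53 + 4
53 = 13·4 + 1
4 = 4·1 + 0
gcd(216, 701) = 1, so the inverse exists.
Bézout: 1 = 53·701 − 172·216.
So 216⁻¹ ≡ −172 ≡ 529 (mod 701).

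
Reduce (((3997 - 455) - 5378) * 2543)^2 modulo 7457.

4256

3997 - 455 = 3542
3542 - 5378 = -1836 ≡ 5621 (mod 7457)
5621 * 2543 = 14294203 ≡ 6591 (mod 7457)
(6591)^2 ≡ 4256 (mod 7457)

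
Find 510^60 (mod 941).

480

Using repeated squaring:
60 in binary is 111100, i.e. 60 = 32 + 16 + 8 + 4.
510^1 ≡ 510 (mod 941)
510^2 ≡ 510^2 = 260100 ≡ 384 (mod 941)
510^4 ≡ 384^2 = 147456 ≡ 660 (mod 941)
510^8 ≡ 660^2 = 435600 ≡ 858 (mod 941)
510^16 ≡ 858^2 = 736164 ≡ 302 (mod 941)
510^32 ≡ 302^2 = 91204 ≡ 868 (mod 941)
510^60 = 510^32 * 510^16 * 510^8 * 510^4 ≡ 868 * 302 * 858 * 660 (mod 941).
Accumulate the product:
868 * 302 = 262136 ≡ 538
538 * 858 = 461604 ≡ 514
514 * 660 = 339240 ≡ 480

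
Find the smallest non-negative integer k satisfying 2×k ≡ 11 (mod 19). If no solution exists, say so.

gcd(2, 19) = 1, so a unique solution mod 19 exists.
2⁻¹ ≡ 10 (mod 19).
k ≡ 10×11 ≡ 15 (mod 19).

15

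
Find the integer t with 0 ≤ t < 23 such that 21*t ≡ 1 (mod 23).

11

23 = 1*21 + 2
21 = 10*2 + 1
2 = 2*1 + 0
gcd(21, 23) = 1, so the inverse exists.
Back-substitute for 1:
1 = 1*21 − 10*2
  = −10*23 + 11*21
So 21⁻¹ ≡ 11 (mod 23).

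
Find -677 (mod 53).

12

-677 = -13·53 + 12, so -677 ≡ 12 (mod 53).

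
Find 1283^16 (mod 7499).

By square-and-multiply:
1283^1 ≡ 1283 (mod 7499)
1283^2 ≡ 1283^2 = 1646089 ≡ 3808 (mod 7499)
1283^4 ≡ 3808^2 = 14500864 ≡ 5297 (mod 7499)
1283^8 ≡ 5297^2 = 28058209 ≡ 4450 (mod 7499)
1283^16 ≡ 4450^2 = 19802500 ≡ 5140 (mod 7499)
So 1283^16 ≡ 5140 (mod 7499).

5140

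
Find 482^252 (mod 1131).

Compute successive squares:
482^1 ≡ 482 (mod 1131)
482^2 ≡ 482^2 = 232324 ≡ 469 (mod 1131)
482^4 ≡ 469^2 = 219961 ≡ 547 (mod 1131)
482^8 ≡ 547^2 = 299209 ≡ 625 (mod 1131)
482^16 ≡ 625^2 = 390625 ≡ 430 (mod 1131)
482^32 ≡ 430^2 = 184900 ≡ 547 (mod 1131)
482^64 ≡ 547^2 = 299209 ≡ 625 (mod 1131)
482^128 ≡ 625^2 = 390625 ≡ 430 (mod 1131)
482^252 = 482^128 × 482^64 × 482^32 × 482^16 × 482^8 × 482^4 ≡ 430 × 625 × 547 × 430 × 625 × 547 (mod 1131).
Accumulate the product:
430 × 625 = 268750 ≡ 703
703 × 547 = 384541 ≡ 1
1 × 430 = 430
430 × 625 = 268750 ≡ 703
703 × 547 = 384541 ≡ 1

1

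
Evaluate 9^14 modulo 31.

7

By square-and-multiply:
9^1 ≡ 9 (mod 31)
9^2 ≡ 9^2 = 81 ≡ 19 (mod 31)
9^4 ≡ 19^2 = 361 ≡ 20 (mod 31)
9^8 ≡ 20^2 = 400 ≡ 28 (mod 31)
9^14 = 9^8 · 9^4 · 9^2 ≡ 28 · 20 · 19 (mod 31).
Accumulate the product:
28 · 20 = 560 ≡ 2
2 · 19 = 38 ≡ 7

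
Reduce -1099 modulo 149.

-1099 = -8·149 + 93, so -1099 ≡ 93 (mod 149).

93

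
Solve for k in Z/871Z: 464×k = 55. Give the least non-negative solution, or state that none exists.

gcd(464, 871) = 1, so a unique solution mod 871 exists.
464⁻¹ ≡ 107 (mod 871).
k ≡ 107×55 ≡ 659 (mod 871).

659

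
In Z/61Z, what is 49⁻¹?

Run the extended Euclidean algorithm:
61 = 1×49 + 12
49 = 4×12 + 1
12 = 12×1 + 0
gcd(49, 61) = 1, so the inverse exists.
Bézout: 1 = −4×61 + 5×49.
So 49⁻¹ ≡ 5 (mod 61).

5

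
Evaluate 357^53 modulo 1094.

53 in binary is 110101, i.e. 53 = 32 + 16 + 4 + 1.
357^1 ≡ 357 (mod 1094)
357^2 ≡ 357^2 = 127449 ≡ 545 (mod 1094)
357^4 ≡ 545^2 = 297025 ≡ 551 (mod 1094)
357^8 ≡ 551^2 = 303601 ≡ 563 (mod 1094)
357^16 ≡ 563^2 = 316969 ≡ 803 (mod 1094)
357^32 ≡ 803^2 = 644809 ≡ 443 (mod 1094)
357^53 = 357^32 * 357^16 * 357^4 * 357^1 ≡ 443 * 803 * 551 * 357 (mod 1094).
Accumulate the product:
443 * 803 = 355729 ≡ 179
179 * 551 = 98629 ≡ 169
169 * 357 = 60333 ≡ 163

163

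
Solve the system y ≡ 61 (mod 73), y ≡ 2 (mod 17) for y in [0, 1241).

937

73⁻¹ mod 17: 73·7 ≡ 1 (mod 17), so 73⁻¹ ≡ 7.
y = 61 + 73·((2 − 61)·7 mod 17) = 61 + 73·12 = 937.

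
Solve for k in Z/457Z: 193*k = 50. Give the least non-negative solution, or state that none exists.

gcd(193, 457) = 1, so a unique solution mod 457 exists.
193⁻¹ ≡ 251 (mod 457).
k ≡ 251*50 ≡ 211 (mod 457).

211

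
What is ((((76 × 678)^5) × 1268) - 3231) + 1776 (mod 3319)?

1950

76 × 678 = 51528 ≡ 1743 (mod 3319)
(1743)^5 ≡ 2382 (mod 3319)
2382 × 1268 = 3020376 ≡ 86 (mod 3319)
86 - 3231 = -3145 ≡ 174 (mod 3319)
174 + 1776 = 1950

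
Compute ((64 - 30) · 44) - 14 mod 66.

30

64 - 30 = 34
34 · 44 = 1496 ≡ 44 (mod 66)
44 - 14 = 30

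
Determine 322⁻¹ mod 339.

319

Run the extended Euclidean algorithm:
339 = 1×322 + 17
322 = 18×17 + 16
17 = 1×16 + 1
16 = 16×1 + 0
gcd(322, 339) = 1, so the inverse exists.
Back-substitute for 1:
1 = 1×17 − 1×16
  = −1×322 + 19×17
  = 19×339 − 20×322
So 322⁻¹ ≡ −20 ≡ 319 (mod 339).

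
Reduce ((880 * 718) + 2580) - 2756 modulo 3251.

880 * 718 = 631840 ≡ 1146 (mod 3251)
1146 + 2580 = 3726 ≡ 475 (mod 3251)
475 - 2756 = -2281 ≡ 970 (mod 3251)

970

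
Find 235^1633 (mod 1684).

771

Compute successive squares:
1633 in binary is 11001100001, i.e. 1633 = 1024 + 512 + 64 + 32 + 1.
235^1 ≡ 235 (mod 1684)
235^2 ≡ 235^2 = 55225 ≡ 1337 (mod 1684)
235^4 ≡ 1337^2 = 1787569 ≡ 845 (mod 1684)
235^8 ≡ 845^2 = 714025 ≡ 9 (mod 1684)
235^16 ≡ 9^2 = 81 (mod 1684)
235^32 ≡ 81^2 = 6561 ≡ 1509 (mod 1684)
235^64 ≡ 1509^2 = 2277081 ≡ 313 (mod 1684)
235^128 ≡ 313^2 = 97969 ≡ 297 (mod 1684)
235^256 ≡ 297^2 = 88209 ≡ 641 (mod 1684)
235^512 ≡ 641^2 = 410881 ≡ 1669 (mod 1684)
235^1024 ≡ 1669^2 = 2785561 ≡ 225 (mod 1684)
235^1633 = 235^1024 · 235^512 · 235^64 · 235^32 · 235^1 ≡ 225 · 1669 · 313 · 1509 · 235 (mod 1684).
Accumulate the product:
225 · 1669 = 375525 ≡ 1677
1677 · 313 = 524901 ≡ 1177
1177 · 1509 = 1776093 ≡ 1157
1157 · 235 = 271895 ≡ 771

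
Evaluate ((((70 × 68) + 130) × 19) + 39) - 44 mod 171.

70 × 68 = 4760 ≡ 143 (mod 171)
143 + 130 = 273 ≡ 102 (mod 171)
102 × 19 = 1938 ≡ 57 (mod 171)
57 + 39 = 96
96 - 44 = 52

52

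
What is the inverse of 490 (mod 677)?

286

By the extended Euclidean algorithm:
677 = 1*490 + 187
490 = 2*187 + 116
187 = 1*116 + 71
116 = 1*71 + 45
71 = 1*45 + 26
45 = 1*26 + 19
26 = 1*19 + 7
19 = 2*7 + 5
7 = 1*5 + 2
5 = 2*2 + 1
2 = 2*1 + 0
gcd(490, 677) = 1, so the inverse exists.
Bézout: 1 = −207*677 + 286*490.
So 490⁻¹ ≡ 286 (mod 677).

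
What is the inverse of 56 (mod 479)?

77

Run the extended Euclidean algorithm:
479 = 8*56 + 31
56 = 1*31 + 25
31 = 1*25 + 6
25 = 4*6 + 1
6 = 6*1 + 0
gcd(56, 479) = 1, so the inverse exists.
Back-substitute for 1:
1 = 1*25 − 4*6
  = −4*31 + 5*25
  = 5*56 − 9*31
  = −9*479 + 77*56
So 56⁻¹ ≡ 77 (mod 479).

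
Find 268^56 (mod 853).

Compute successive squares:
56 in binary is 111000, i.e. 56 = 32 + 16 + 8.
268^1 ≡ 268 (mod 853)
268^2 ≡ 268^2 = 71824 ≡ 172 (mod 853)
268^4 ≡ 172^2 = 29584 ≡ 582 (mod 853)
268^8 ≡ 582^2 = 338724 ≡ 83 (mod 853)
268^16 ≡ 83^2 = 6889 ≡ 65 (mod 853)
268^32 ≡ 65^2 = 4225 ≡ 813 (mod 853)
268^56 = 268^32 × 268^16 × 268^8 ≡ 813 × 65 × 83 (mod 853).
Accumulate the product:
813 × 65 = 52845 ≡ 812
812 × 83 = 67396 ≡ 9

9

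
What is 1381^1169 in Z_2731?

By square-and-multiply:
1169 in binary is 10010010001, i.e. 1169 = 1024 + 128 + 16 + 1.
1381^1 ≡ 1381 (mod 2731)
1381^2 ≡ 1381^2 = 1907161 ≡ 923 (mod 2731)
1381^4 ≡ 923^2 = 851929 ≡ 2588 (mod 2731)
1381^8 ≡ 2588^2 = 6697744 ≡ 1332 (mod 2731)
1381^16 ≡ 1332^2 = 1774224 ≡ 1805 (mod 2731)
1381^32 ≡ 1805^2 = 3258025 ≡ 2673 (mod 2731)
1381^64 ≡ 2673^2 = 7144929 ≡ 633 (mod 2731)
1381^128 ≡ 633^2 = 400689 ≡ 1963 (mod 2731)
1381^256 ≡ 1963^2 = 3853369 ≡ 2659 (mod 2731)
1381^512 ≡ 2659^2 = 7070281 ≡ 2453 (mod 2731)
1381^1024 ≡ 2453^2 = 6017209 ≡ 816 (mod 2731)
1381^1169 = 1381^1024 · 1381^128 · 1381^16 · 1381^1 ≡ 816 · 1963 · 1805 · 1381 (mod 2731).
Accumulate the product:
816 · 1963 = 1601808 ≡ 1442
1442 · 1805 = 2602810 ≡ 167
167 · 1381 = 230627 ≡ 1223

1223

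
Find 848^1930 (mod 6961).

1930 in binary is 11110001010, i.e. 1930 = 1024 + 512 + 256 + 128 + 8 + 2.
848^1 ≡ 848 (mod 6961)
848^2 ≡ 848^2 = 719104 ≡ 2121 (mod 6961)
848^4 ≡ 2121^2 = 4498641 ≡ 1835 (mod 6961)
848^8 ≡ 1835^2 = 3367225 ≡ 5062 (mod 6961)
848^16 ≡ 5062^2 = 25623844 ≡ 403 (mod 6961)
848^32 ≡ 403^2 = 162409 ≡ 2306 (mod 6961)
848^64 ≡ 2306^2 = 5317636 ≡ 6393 (mod 6961)
848^128 ≡ 6393^2 = 40870449 ≡ 2418 (mod 6961)
848^256 ≡ 2418^2 = 5846724 ≡ 6445 (mod 6961)
848^512 ≡ 6445^2 = 41538025 ≡ 1738 (mod 6961)
848^1024 ≡ 1738^2 = 3020644 ≡ 6531 (mod 6961)
848^1930 = 848^1024 × 848^512 × 848^256 × 848^128 × 848^8 × 848^2 ≡ 6531 × 1738 × 6445 × 2418 × 5062 × 2121 (mod 6961).
Accumulate the product:
6531 × 1738 = 11350878 ≡ 4448
4448 × 6445 = 28667360 ≡ 1962
1962 × 2418 = 4744116 ≡ 3675
3675 × 5062 = 18602850 ≡ 3058
3058 × 2121 = 6486018 ≡ 5327

5327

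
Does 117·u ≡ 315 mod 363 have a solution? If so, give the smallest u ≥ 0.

gcd(117, 363) = 3, and 3 | 315, so solutions exist.
Divide through by 3: 39·u = 105 (mod 121).
39⁻¹ ≡ 90 (mod 121).
u ≡ 90·105 ≡ 12 (mod 121).
The smallest non-negative solution is u = 12.

12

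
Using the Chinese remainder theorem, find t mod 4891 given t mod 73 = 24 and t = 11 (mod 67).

73⁻¹ mod 67: 73·56 ≡ 1 (mod 67), so 73⁻¹ ≡ 56.
t = 24 + 73·((11 − 24)·56 mod 67) = 24 + 73·9 = 681.
Check: 681 mod 73 = 24, 681 mod 67 = 11. ✓

681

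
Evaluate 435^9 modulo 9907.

By square-and-multiply:
9 in binary is 1001, i.e. 9 = 8 + 1.
435^1 ≡ 435 (mod 9907)
435^2 ≡ 435^2 = 189225 ≡ 992 (mod 9907)
435^4 ≡ 992^2 = 984064 ≡ 3271 (mod 9907)
435^8 ≡ 3271^2 = 10699441 ≡ 9788 (mod 9907)
435^9 = 435^8 × 435^1 ≡ 9788 × 435 (mod 9907).
9788 × 435 = 4257780 ≡ 7677 (mod 9907).

7677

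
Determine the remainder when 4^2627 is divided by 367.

By square-and-multiply:
4^1 ≡ 4 (mod 367)
4^2 ≡ 4^2 = 16 (mod 367)
4^4 ≡ 16^2 = 256 (mod 367)
4^8 ≡ 256^2 = 65536 ≡ 210 (mod 367)
4^16 ≡ 210^2 = 44100 ≡ 60 (mod 367)
4^32 ≡ 60^2 = 3600 ≡ 297 (mod 367)
4^64 ≡ 297^2 = 88209 ≡ 129 (mod 367)
4^128 ≡ 129^2 = 16641 ≡ 126 (mod 367)
4^256 ≡ 126^2 = 15876 ≡ 95 (mod 367)
4^512 ≡ 95^2 = 9025 ≡ 217 (mod 367)
4^1024 ≡ 217^2 = 47089 ≡ 113 (mod 367)
4^2048 ≡ 113^2 = 12769 ≡ 291 (mod 367)
4^2627 = 4^2048 × 4^512 × 4^64 × 4^2 × 4^1 ≡ 291 × 217 × 129 × 16 × 4 (mod 367).
Accumulate the product:
291 × 217 = 63147 ≡ 23
23 × 129 = 2967 ≡ 31
31 × 16 = 496 ≡ 129
129 × 4 = 516 ≡ 149

149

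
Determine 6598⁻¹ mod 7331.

10

Run the extended Euclidean algorithm:
7331 = 1×6598 + 733
6598 = 9×733 + 1
733 = 733×1 + 0
gcd(6598, 7331) = 1, so the inverse exists.
Back-substitute for 1:
1 = 1×6598 − 9×733
  = −9×7331 + 10×6598
So 6598⁻¹ ≡ 10 (mod 7331).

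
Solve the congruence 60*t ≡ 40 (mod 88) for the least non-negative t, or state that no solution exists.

gcd(60, 88) = 4, and 4 | 40, so solutions exist.
Divide through by 4: 15*t = 10 (mod 22).
15⁻¹ ≡ 3 (mod 22).
t ≡ 3*10 ≡ 8 (mod 22).
The smallest non-negative solution is t = 8.

8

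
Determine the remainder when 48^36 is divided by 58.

54

48^1 ≡ 48 (mod 58)
48^2 ≡ 48^2 = 2304 ≡ 42 (mod 58)
48^4 ≡ 42^2 = 1764 ≡ 24 (mod 58)
48^8 ≡ 24^2 = 576 ≡ 54 (mod 58)
48^16 ≡ 54^2 = 2916 ≡ 16 (mod 58)
48^32 ≡ 16^2 = 256 ≡ 24 (mod 58)
48^36 = 48^32 × 48^4 ≡ 24 × 24 (mod 58).
24 × 24 = 576 ≡ 54 (mod 58).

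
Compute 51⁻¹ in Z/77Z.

74

77 = 1×51 + 26
51 = 1×26 + 25
26 = 1×25 + 1
25 = 25×1 + 0
gcd(51, 77) = 1, so the inverse exists.
Back-substitute for 1:
1 = 1×26 − 1×25
  = −1×51 + 2×26
  = 2×77 − 3×51
So 51⁻¹ ≡ −3 ≡ 74 (mod 77).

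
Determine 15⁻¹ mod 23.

20

By the extended Euclidean algorithm:
23 = 1×15 + 8
15 = 1×8 + 7
8 = 1×7 + 1
7 = 7×1 + 0
gcd(15, 23) = 1, so the inverse exists.
Bézout: 1 = 2×23 − 3×15.
So 15⁻¹ ≡ −3 ≡ 20 (mod 23).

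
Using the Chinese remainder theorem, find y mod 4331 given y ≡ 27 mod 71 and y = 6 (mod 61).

71⁻¹ mod 61: 71·55 ≡ 1 (mod 61), so 71⁻¹ ≡ 55.
y = 27 + 71·((6 − 27)·55 mod 61) = 27 + 71·4 = 311.
Check: 311 mod 71 = 27, 311 mod 61 = 6. ✓

311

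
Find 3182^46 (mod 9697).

2445

Using repeated squaring:
46 in binary is 101110, i.e. 46 = 32 + 8 + 4 + 2.
3182^1 ≡ 3182 (mod 9697)
3182^2 ≡ 3182^2 = 10125124 ≡ 1456 (mod 9697)
3182^4 ≡ 1456^2 = 2119936 ≡ 5990 (mod 9697)
3182^8 ≡ 5990^2 = 35880100 ≡ 1200 (mod 9697)
3182^16 ≡ 1200^2 = 1440000 ≡ 4844 (mod 9697)
3182^32 ≡ 4844^2 = 23464336 ≡ 7293 (mod 9697)
3182^46 = 3182^32 · 3182^8 · 3182^4 · 3182^2 ≡ 7293 · 1200 · 5990 · 1456 (mod 9697).
Accumulate the product:
7293 · 1200 = 8751600 ≡ 4906
4906 · 5990 = 29386940 ≡ 5030
5030 · 1456 = 7323680 ≡ 2445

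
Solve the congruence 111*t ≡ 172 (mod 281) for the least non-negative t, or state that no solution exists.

118

gcd(111, 281) = 1, so a unique solution mod 281 exists.
111⁻¹ ≡ 200 (mod 281).
t ≡ 200*172 ≡ 118 (mod 281).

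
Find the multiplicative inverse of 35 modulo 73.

73 = 2×35 + 3
35 = 11×3 + 2
3 = 1×2 + 1
2 = 2×1 + 0
gcd(35, 73) = 1, so the inverse exists.
Back-substitute for 1:
1 = 1×3 − 1×2
  = −1×35 + 12×3
  = 12×73 − 25×35
So 35⁻¹ ≡ −25 ≡ 48 (mod 73).

48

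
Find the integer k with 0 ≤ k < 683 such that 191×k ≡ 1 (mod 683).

683 = 3*191 + 110
191 = 1*110 + 81
110 = 1*81 + 29
81 = 2*29 + 23
29 = 1*23 + 6
23 = 3*6 + 5
6 = 1*5 + 1
5 = 5*1 + 0
gcd(191, 683) = 1, so the inverse exists.
Bézout: 1 = 33*683 − 118*191.
So 191⁻¹ ≡ −118 ≡ 565 (mod 683).

565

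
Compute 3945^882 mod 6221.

Using repeated squaring:
882 in binary is 1101110010, i.e. 882 = 512 + 256 + 64 + 32 + 16 + 2.
3945^1 ≡ 3945 (mod 6221)
3945^2 ≡ 3945^2 = 15563025 ≡ 4304 (mod 6221)
3945^4 ≡ 4304^2 = 18524416 ≡ 4499 (mod 6221)
3945^8 ≡ 4499^2 = 20241001 ≡ 4088 (mod 6221)
3945^16 ≡ 4088^2 = 16711744 ≡ 2138 (mod 6221)
3945^32 ≡ 2138^2 = 4571044 ≡ 4830 (mod 6221)
3945^64 ≡ 4830^2 = 23328900 ≡ 150 (mod 6221)
3945^128 ≡ 150^2 = 22500 ≡ 3837 (mod 6221)
3945^256 ≡ 3837^2 = 14722569 ≡ 3683 (mod 6221)
3945^512 ≡ 3683^2 = 13564489 ≡ 2709 (mod 6221)
3945^882 = 3945^512 * 3945^256 * 3945^64 * 3945^32 * 3945^16 * 3945^2 ≡ 2709 * 3683 * 150 * 4830 * 2138 * 4304 (mod 6221).
Accumulate the product:
2709 * 3683 = 9977247 ≡ 4984
4984 * 150 = 747600 ≡ 1080
1080 * 4830 = 5216400 ≡ 3202
3202 * 2138 = 6845876 ≡ 2776
2776 * 4304 = 11947904 ≡ 3584

3584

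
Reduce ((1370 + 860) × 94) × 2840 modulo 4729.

1177

1370 + 860 = 2230
2230 × 94 = 209620 ≡ 1544 (mod 4729)
1544 × 2840 = 4384960 ≡ 1177 (mod 4729)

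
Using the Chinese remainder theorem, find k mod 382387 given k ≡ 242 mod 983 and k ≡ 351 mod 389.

101491

983⁻¹ mod 389: 983*315 ≡ 1 (mod 389), so 983⁻¹ ≡ 315.
k = 242 + 983*((351 − 242)*315 mod 389) = 242 + 983*103 = 101491.
Check: 101491 mod 983 = 242, 101491 mod 389 = 351. ✓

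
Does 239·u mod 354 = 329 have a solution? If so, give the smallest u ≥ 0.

31

gcd(239, 354) = 1, so a unique solution mod 354 exists.
239⁻¹ ≡ 197 (mod 354).
u ≡ 197·329 ≡ 31 (mod 354).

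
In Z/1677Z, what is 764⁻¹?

1148

Run the extended Euclidean algorithm:
1677 = 2·764 + 149
764 = 5·149 + 19
149 = 7·19 + 16
19 = 1·16 + 3
16 = 5·3 + 1
3 = 3·1 + 0
gcd(764, 1677) = 1, so the inverse exists.
Back-substitute for 1:
1 = 1·16 − 5·3
  = −5·19 + 6·16
  = 6·149 − 47·19
  = −47·764 + 241·149
  = 241·1677 − 529·764
So 764⁻¹ ≡ −529 ≡ 1148 (mod 1677).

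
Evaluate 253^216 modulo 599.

369

By square-and-multiply:
216 in binary is 11011000, i.e. 216 = 128 + 64 + 16 + 8.
253^1 ≡ 253 (mod 599)
253^2 ≡ 253^2 = 64009 ≡ 515 (mod 599)
253^4 ≡ 515^2 = 265225 ≡ 467 (mod 599)
253^8 ≡ 467^2 = 218089 ≡ 53 (mod 599)
253^16 ≡ 53^2 = 2809 ≡ 413 (mod 599)
253^32 ≡ 413^2 = 170569 ≡ 453 (mod 599)
253^64 ≡ 453^2 = 205209 ≡ 351 (mod 599)
253^128 ≡ 351^2 = 123201 ≡ 406 (mod 599)
253^216 = 253^128 × 253^64 × 253^16 × 253^8 ≡ 406 × 351 × 413 × 53 (mod 599).
Accumulate the product:
406 × 351 = 142506 ≡ 543
543 × 413 = 224259 ≡ 233
233 × 53 = 12349 ≡ 369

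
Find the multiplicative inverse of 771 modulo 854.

463

Apply the Euclidean algorithm and back-substitute:
854 = 1·771 + 83
771 = 9·83 + 24
83 = 3·24 + 11
24 = 2·11 + 2
11 = 5·2 + 1
2 = 2·1 + 0
gcd(771, 854) = 1, so the inverse exists.
Bézout: 1 = 353·854 − 391·771.
So 771⁻¹ ≡ −391 ≡ 463 (mod 854).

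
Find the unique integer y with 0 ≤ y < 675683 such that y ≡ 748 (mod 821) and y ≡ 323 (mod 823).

821⁻¹ mod 823: 821·411 ≡ 1 (mod 823), so 821⁻¹ ≡ 411.
y = 748 + 821·((323 − 748)·411 mod 823) = 748 + 821·624 = 513052.
Check: 513052 mod 821 = 748, 513052 mod 823 = 323. ✓

513052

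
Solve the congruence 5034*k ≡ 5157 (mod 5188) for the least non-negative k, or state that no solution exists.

no solution

gcd(5034, 5188) = 2, and 2 does not divide 5157.
So the congruence has no solution.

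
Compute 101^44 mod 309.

Compute successive squares:
44 in binary is 101100, i.e. 44 = 32 + 8 + 4.
101^1 ≡ 101 (mod 309)
101^2 ≡ 101^2 = 10201 ≡ 4 (mod 309)
101^4 ≡ 4^2 = 16 (mod 309)
101^8 ≡ 16^2 = 256 (mod 309)
101^16 ≡ 256^2 = 65536 ≡ 28 (mod 309)
101^32 ≡ 28^2 = 784 ≡ 166 (mod 309)
101^44 = 101^32 × 101^8 × 101^4 ≡ 166 × 256 × 16 (mod 309).
Accumulate the product:
166 × 256 = 42496 ≡ 163
163 × 16 = 2608 ≡ 136

136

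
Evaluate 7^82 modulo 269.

9

By square-and-multiply:
82 in binary is 1010010, i.e. 82 = 64 + 16 + 2.
7^1 ≡ 7 (mod 269)
7^2 ≡ 7^2 = 49 (mod 269)
7^4 ≡ 49^2 = 2401 ≡ 249 (mod 269)
7^8 ≡ 249^2 = 62001 ≡ 131 (mod 269)
7^16 ≡ 131^2 = 17161 ≡ 214 (mod 269)
7^32 ≡ 214^2 = 45796 ≡ 66 (mod 269)
7^64 ≡ 66^2 = 4356 ≡ 52 (mod 269)
7^82 = 7^64 * 7^16 * 7^2 ≡ 52 * 214 * 49 (mod 269).
Accumulate the product:
52 * 214 = 11128 ≡ 99
99 * 49 = 4851 ≡ 9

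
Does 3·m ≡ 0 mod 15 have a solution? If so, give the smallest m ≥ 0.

0

gcd(3, 15) = 3, and 3 | 0, so solutions exist.
Divide through by 3: 1·m ≡ 0 mod 5.
1⁻¹ ≡ 1 (mod 5).
m ≡ 1·0 ≡ 0 (mod 5).
The smallest non-negative solution is m = 0.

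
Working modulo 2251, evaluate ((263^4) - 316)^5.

1954

(263)^4 ≡ 878 (mod 2251)
878 - 316 = 562
(562)^5 ≡ 1954 (mod 2251)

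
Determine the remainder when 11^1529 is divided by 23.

By square-and-multiply:
1529 in binary is 10111111001, i.e. 1529 = 1024 + 256 + 128 + 64 + 32 + 16 + 8 + 1.
11^1 ≡ 11 (mod 23)
11^2 ≡ 11^2 = 121 ≡ 6 (mod 23)
11^4 ≡ 6^2 = 36 ≡ 13 (mod 23)
11^8 ≡ 13^2 = 169 ≡ 8 (mod 23)
11^16 ≡ 8^2 = 64 ≡ 18 (mod 23)
11^32 ≡ 18^2 = 324 ≡ 2 (mod 23)
11^64 ≡ 2^2 = 4 (mod 23)
11^128 ≡ 4^2 = 16 (mod 23)
11^256 ≡ 16^2 = 256 ≡ 3 (mod 23)
11^512 ≡ 3^2 = 9 (mod 23)
11^1024 ≡ 9^2 = 81 ≡ 12 (mod 23)
11^1529 = 11^1024 × 11^256 × 11^128 × 11^64 × 11^32 × 11^16 × 11^8 × 11^1 ≡ 12 × 3 × 16 × 4 × 2 × 18 × 8 × 11 (mod 23).
Accumulate the product:
12 × 3 = 36 ≡ 13
13 × 16 = 208 ≡ 1
1 × 4 = 4
4 × 2 = 8
8 × 18 = 144 ≡ 6
6 × 8 = 48 ≡ 2
2 × 11 = 22

22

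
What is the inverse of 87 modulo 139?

8

139 = 1·87 + 52
87 = 1·52 + 35
52 = 1·35 + 17
35 = 2·17 + 1
17 = 17·1 + 0
gcd(87, 139) = 1, so the inverse exists.
Bézout: 1 = −5·139 + 8·87.
So 87⁻¹ ≡ 8 (mod 139).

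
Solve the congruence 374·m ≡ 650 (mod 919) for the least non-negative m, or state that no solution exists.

159

gcd(374, 919) = 1, so a unique solution mod 919 exists.
374⁻¹ ≡ 833 (mod 919).
m ≡ 833·650 ≡ 159 (mod 919).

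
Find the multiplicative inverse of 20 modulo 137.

137 = 6·20 + 17
20 = 1·17 + 3
17 = 5·3 + 2
3 = 1·2 + 1
2 = 2·1 + 0
gcd(20, 137) = 1, so the inverse exists.
Back-substitute for 1:
1 = 1·3 − 1·2
  = −1·17 + 6·3
  = 6·20 − 7·17
  = −7·137 + 48·20
So 20⁻¹ ≡ 48 (mod 137).

48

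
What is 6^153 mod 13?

5

Compute successive squares:
153 in binary is 10011001, i.e. 153 = 128 + 16 + 8 + 1.
6^1 ≡ 6 (mod 13)
6^2 ≡ 6^2 = 36 ≡ 10 (mod 13)
6^4 ≡ 10^2 = 100 ≡ 9 (mod 13)
6^8 ≡ 9^2 = 81 ≡ 3 (mod 13)
6^16 ≡ 3^2 = 9 (mod 13)
6^32 ≡ 9^2 = 81 ≡ 3 (mod 13)
6^64 ≡ 3^2 = 9 (mod 13)
6^128 ≡ 9^2 = 81 ≡ 3 (mod 13)
6^153 = 6^128 · 6^16 · 6^8 · 6^1 ≡ 3 · 9 · 3 · 6 (mod 13).
Accumulate the product:
3 · 9 = 27 ≡ 1
1 · 3 = 3
3 · 6 = 18 ≡ 5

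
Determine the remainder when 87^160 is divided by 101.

160 in binary is 10100000, i.e. 160 = 128 + 32.
87^1 ≡ 87 (mod 101)
87^2 ≡ 87^2 = 7569 ≡ 95 (mod 101)
87^4 ≡ 95^2 = 9025 ≡ 36 (mod 101)
87^8 ≡ 36^2 = 1296 ≡ 84 (mod 101)
87^16 ≡ 84^2 = 7056 ≡ 87 (mod 101)
87^32 ≡ 87^2 = 7569 ≡ 95 (mod 101)
87^64 ≡ 95^2 = 9025 ≡ 36 (mod 101)
87^128 ≡ 36^2 = 1296 ≡ 84 (mod 101)
87^160 = 87^128 * 87^32 ≡ 84 * 95 (mod 101).
84 * 95 = 7980 ≡ 1 (mod 101).

1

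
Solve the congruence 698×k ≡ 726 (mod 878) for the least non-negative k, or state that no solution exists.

274

gcd(698, 878) = 2, and 2 | 726, so solutions exist.
Divide through by 2: 349×k ≡ 363 (mod 439).
349⁻¹ ≡ 239 (mod 439).
k ≡ 239×363 ≡ 274 (mod 439).
The smallest non-negative solution is k = 274.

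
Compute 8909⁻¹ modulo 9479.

6469

9479 = 1·8909 + 570
8909 = 15·570 + 359
570 = 1·359 + 211
359 = 1·211 + 148
211 = 1·148 + 63
148 = 2·63 + 22
63 = 2·22 + 19
22 = 1·19 + 3
19 = 6·3 + 1
3 = 3·1 + 0
gcd(8909, 9479) = 1, so the inverse exists.
Bézout: 1 = 2829·9479 − 3010·8909.
So 8909⁻¹ ≡ −3010 ≡ 6469 (mod 9479).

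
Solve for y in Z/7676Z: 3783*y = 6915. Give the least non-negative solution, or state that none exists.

921

gcd(3783, 7676) = 1, so a unique solution mod 7676 exists.
3783⁻¹ ≡ 6071 (mod 7676).
y ≡ 6071*6915 ≡ 921 (mod 7676).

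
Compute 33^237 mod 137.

237 in binary is 11101101, i.e. 237 = 128 + 64 + 32 + 8 + 4 + 1.
33^1 ≡ 33 (mod 137)
33^2 ≡ 33^2 = 1089 ≡ 130 (mod 137)
33^4 ≡ 130^2 = 16900 ≡ 49 (mod 137)
33^8 ≡ 49^2 = 2401 ≡ 72 (mod 137)
33^16 ≡ 72^2 = 5184 ≡ 115 (mod 137)
33^32 ≡ 115^2 = 13225 ≡ 73 (mod 137)
33^64 ≡ 73^2 = 5329 ≡ 123 (mod 137)
33^128 ≡ 123^2 = 15129 ≡ 59 (mod 137)
33^237 = 33^128 × 33^64 × 33^32 × 33^8 × 33^4 × 33^1 ≡ 59 × 123 × 73 × 72 × 49 × 33 (mod 137).
Accumulate the product:
59 × 123 = 7257 ≡ 133
133 × 73 = 9709 ≡ 119
119 × 72 = 8568 ≡ 74
74 × 49 = 3626 ≡ 64
64 × 33 = 2112 ≡ 57

57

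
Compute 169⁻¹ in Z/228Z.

85

By the extended Euclidean algorithm:
228 = 1×169 + 59
169 = 2×59 + 51
59 = 1×51 + 8
51 = 6×8 + 3
8 = 2×3 + 2
3 = 1×2 + 1
2 = 2×1 + 0
gcd(169, 228) = 1, so the inverse exists.
Bézout: 1 = −63×228 + 85×169.
So 169⁻¹ ≡ 85 (mod 228).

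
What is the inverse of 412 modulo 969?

969 = 2·412 + 145
412 = 2·145 + 122
145 = 1·122 + 23
122 = 5·23 + 7
23 = 3·7 + 2
7 = 3·2 + 1
2 = 2·1 + 0
gcd(412, 969) = 1, so the inverse exists.
Bézout: 1 = −179·969 + 421·412.
So 412⁻¹ ≡ 421 (mod 969).

421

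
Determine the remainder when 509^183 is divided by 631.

579

509^1 ≡ 509 (mod 631)
509^2 ≡ 509^2 = 259081 ≡ 371 (mod 631)
509^4 ≡ 371^2 = 137641 ≡ 83 (mod 631)
509^8 ≡ 83^2 = 6889 ≡ 579 (mod 631)
509^16 ≡ 579^2 = 335241 ≡ 180 (mod 631)
509^32 ≡ 180^2 = 32400 ≡ 219 (mod 631)
509^64 ≡ 219^2 = 47961 ≡ 5 (mod 631)
509^128 ≡ 5^2 = 25 (mod 631)
509^183 = 509^128 * 509^32 * 509^16 * 509^4 * 509^2 * 509^1 ≡ 25 * 219 * 180 * 83 * 371 * 509 (mod 631).
Accumulate the product:
25 * 219 = 5475 ≡ 427
427 * 180 = 76860 ≡ 509
509 * 83 = 42247 ≡ 601
601 * 371 = 222971 ≡ 228
228 * 509 = 116052 ≡ 579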